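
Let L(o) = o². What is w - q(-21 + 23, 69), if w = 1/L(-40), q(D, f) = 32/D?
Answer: -25599/1600 ≈ -15.999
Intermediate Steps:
w = 1/1600 (w = 1/((-40)²) = 1/1600 ≈ 0.00062500)
w - q(-21 + 23, 69) = 1/1600 - 32/(-21 + 23) = 1/1600 - 32/2 = 1/1600 - 1*16 = 1/1600 - 16 = -25599/1600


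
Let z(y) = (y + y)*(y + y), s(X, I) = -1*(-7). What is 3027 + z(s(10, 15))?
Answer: 3223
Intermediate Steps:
s(X, I) = 7
z(y) = 4*y² (z(y) = (2*y)*(2*y) = 4*y²)
3027 + z(s(10, 15)) = 3027 + 4*7² = 3027 + 4*49 = 3027 + 196 = 3223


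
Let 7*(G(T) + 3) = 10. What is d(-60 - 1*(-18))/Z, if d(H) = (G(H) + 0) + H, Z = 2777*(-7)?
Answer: 305/136073 ≈ 0.0022414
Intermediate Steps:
G(T) = -11/7 (G(T) = -3 + (1/7)*10 = -3 + 10/7 = -11/7)
Z = -19439
d(H) = -11/7 + H (d(H) = (-11/7 + 0) + H = -11/7 + H)
d(-60 - 1*(-18))/Z = (-11/7 + (-60 - 1*(-18)))/(-19439) = (-11/7 + (-60 + 18))*(-1/19439) = (-11/7 - 42)*(-1/19439) = -305/7*(-1/19439) = 305/136073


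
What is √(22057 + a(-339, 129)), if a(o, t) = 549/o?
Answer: √281625154/113 ≈ 148.51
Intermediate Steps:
√(22057 + a(-339, 129)) = √(22057 + 549/(-339)) = √(22057 + 549*(-1/339)) = √(22057 - 183/113) = √(2492258/113) = √281625154/113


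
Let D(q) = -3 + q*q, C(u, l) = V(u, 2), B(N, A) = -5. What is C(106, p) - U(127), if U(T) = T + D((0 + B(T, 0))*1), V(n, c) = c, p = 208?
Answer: -147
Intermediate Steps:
C(u, l) = 2
D(q) = -3 + q²
U(T) = 22 + T (U(T) = T + (-3 + ((0 - 5)*1)²) = T + (-3 + (-5*1)²) = T + (-3 + (-5)²) = T + (-3 + 25) = T + 22 = 22 + T)
C(106, p) - U(127) = 2 - (22 + 127) = 2 - 1*149 = 2 - 149 = -147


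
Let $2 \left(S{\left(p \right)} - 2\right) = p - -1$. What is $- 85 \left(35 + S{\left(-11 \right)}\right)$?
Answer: $-2720$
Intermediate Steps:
$S{\left(p \right)} = \frac{5}{2} + \frac{p}{2}$ ($S{\left(p \right)} = 2 + \frac{p - -1}{2} = 2 + \frac{p + 1}{2} = 2 + \frac{1 + p}{2} = 2 + \left(\frac{1}{2} + \frac{p}{2}\right) = \frac{5}{2} + \frac{p}{2}$)
$- 85 \left(35 + S{\left(-11 \right)}\right) = - 85 \left(35 + \left(\frac{5}{2} + \frac{1}{2} \left(-11\right)\right)\right) = - 85 \left(35 + \left(\frac{5}{2} - \frac{11}{2}\right)\right) = - 85 \left(35 - 3\right) = \left(-85\right) 32 = -2720$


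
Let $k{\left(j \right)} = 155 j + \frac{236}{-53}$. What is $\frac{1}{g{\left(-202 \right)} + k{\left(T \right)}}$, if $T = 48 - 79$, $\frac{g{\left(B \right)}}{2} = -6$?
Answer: $- \frac{53}{255537} \approx -0.00020741$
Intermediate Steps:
$g{\left(B \right)} = -12$ ($g{\left(B \right)} = 2 \left(-6\right) = -12$)
$T = -31$
$k{\left(j \right)} = - \frac{236}{53} + 155 j$ ($k{\left(j \right)} = 155 j + 236 \left(- \frac{1}{53}\right) = 155 j - \frac{236}{53} = - \frac{236}{53} + 155 j$)
$\frac{1}{g{\left(-202 \right)} + k{\left(T \right)}} = \frac{1}{-12 + \left(- \frac{236}{53} + 155 \left(-31\right)\right)} = \frac{1}{-12 - \frac{254901}{53}} = \frac{1}{- \frac{255537}{53}} = - \frac{53}{255537}$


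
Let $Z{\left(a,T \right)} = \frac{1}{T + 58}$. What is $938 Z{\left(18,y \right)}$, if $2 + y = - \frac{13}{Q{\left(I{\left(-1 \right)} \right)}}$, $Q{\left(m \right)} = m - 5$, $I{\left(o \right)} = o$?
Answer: $\frac{5628}{349} \approx 16.126$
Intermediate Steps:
$Q{\left(m \right)} = -5 + m$ ($Q{\left(m \right)} = m - 5 = -5 + m$)
$y = \frac{1}{6}$ ($y = -2 - \frac{13}{-5 - 1} = -2 - \frac{13}{-6} = -2 - - \frac{13}{6} = -2 + \frac{13}{6} = \frac{1}{6} \approx 0.16667$)
$Z{\left(a,T \right)} = \frac{1}{58 + T}$
$938 Z{\left(18,y \right)} = \frac{938}{58 + \frac{1}{6}} = \frac{938}{\frac{349}{6}} = 938 \cdot \frac{6}{349} = \frac{5628}{349}$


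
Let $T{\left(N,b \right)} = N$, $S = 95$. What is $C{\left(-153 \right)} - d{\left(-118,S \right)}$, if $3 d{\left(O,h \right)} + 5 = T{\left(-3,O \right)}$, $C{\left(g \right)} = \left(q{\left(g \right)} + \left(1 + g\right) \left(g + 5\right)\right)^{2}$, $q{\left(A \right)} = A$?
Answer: $\frac{1497628955}{3} \approx 4.9921 \cdot 10^{8}$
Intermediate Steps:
$C{\left(g \right)} = \left(g + \left(1 + g\right) \left(5 + g\right)\right)^{2}$ ($C{\left(g \right)} = \left(g + \left(1 + g\right) \left(g + 5\right)\right)^{2} = \left(g + \left(1 + g\right) \left(5 + g\right)\right)^{2}$)
$d{\left(O,h \right)} = - \frac{8}{3}$ ($d{\left(O,h \right)} = - \frac{5}{3} + \frac{1}{3} \left(-3\right) = - \frac{5}{3} - 1 = - \frac{8}{3}$)
$C{\left(-153 \right)} - d{\left(-118,S \right)} = \left(5 + \left(-153\right)^{2} + 7 \left(-153\right)\right)^{2} - - \frac{8}{3} = \left(5 + 23409 - 1071\right)^{2} + \frac{8}{3} = 22343^{2} + \frac{8}{3} = 499209649 + \frac{8}{3} = \frac{1497628955}{3}$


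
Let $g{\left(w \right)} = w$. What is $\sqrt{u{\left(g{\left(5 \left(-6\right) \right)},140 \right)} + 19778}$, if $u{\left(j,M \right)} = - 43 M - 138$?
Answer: $2 \sqrt{3405} \approx 116.7$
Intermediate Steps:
$u{\left(j,M \right)} = -138 - 43 M$
$\sqrt{u{\left(g{\left(5 \left(-6\right) \right)},140 \right)} + 19778} = \sqrt{\left(-138 - 6020\right) + 19778} = \sqrt{-6158 + 19778} = \sqrt{13620} = 2 \sqrt{3405}$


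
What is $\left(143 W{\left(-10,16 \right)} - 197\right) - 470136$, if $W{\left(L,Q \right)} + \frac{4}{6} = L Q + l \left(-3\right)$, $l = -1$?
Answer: $- \frac{1478638}{3} \approx -4.9288 \cdot 10^{5}$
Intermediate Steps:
$W{\left(L,Q \right)} = \frac{7}{3} + L Q$ ($W{\left(L,Q \right)} = - \frac{2}{3} + \left(L Q - -3\right) = - \frac{2}{3} + \left(L Q + 3\right) = - \frac{2}{3} + \left(3 + L Q\right) = \frac{7}{3} + L Q$)
$\left(143 W{\left(-10,16 \right)} - 197\right) - 470136 = \left(143 \left(\frac{7}{3} - 160\right) - 197\right) - 470136 = \left(143 \left(- \frac{473}{3}\right) - 197\right) - 470136 = \left(- \frac{67639}{3} - 197\right) - 470136 = - \frac{68230}{3} - 470136 = - \frac{1478638}{3}$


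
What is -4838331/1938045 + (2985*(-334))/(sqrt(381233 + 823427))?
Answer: -1612777/646015 - 99699*sqrt(301165)/60233 ≈ -910.86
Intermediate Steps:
-4838331/1938045 + (2985*(-334))/(sqrt(381233 + 823427)) = -4838331*1/1938045 - 996990*sqrt(301165)/602330 = -1612777/646015 - 996990*sqrt(301165)/602330 = -1612777/646015 - 99699*sqrt(301165)/60233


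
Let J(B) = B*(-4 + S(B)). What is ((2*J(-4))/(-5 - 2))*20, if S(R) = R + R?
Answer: -1920/7 ≈ -274.29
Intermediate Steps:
S(R) = 2*R
J(B) = B*(-4 + 2*B)
((2*J(-4))/(-5 - 2))*20 = ((2*(2*(-4)*(-2 - 4)))/(-5 - 2))*20 = ((2*(2*(-4)*(-6)))/(-7))*20 = ((2*48)*(-⅐))*20 = (96*(-⅐))*20 = -96/7*20 = -1920/7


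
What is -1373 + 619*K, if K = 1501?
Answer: 927746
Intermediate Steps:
-1373 + 619*K = -1373 + 619*1501 = -1373 + 929119 = 927746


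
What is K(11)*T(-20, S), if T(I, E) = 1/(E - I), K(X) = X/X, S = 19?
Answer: 1/39 ≈ 0.025641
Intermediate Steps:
K(X) = 1
K(11)*T(-20, S) = 1/(19 - 1*(-20)) = 1/(19 + 20) = 1/39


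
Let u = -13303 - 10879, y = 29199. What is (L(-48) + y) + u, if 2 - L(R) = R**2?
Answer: 2715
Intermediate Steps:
u = -24182
L(R) = 2 - R**2
(L(-48) + y) + u = ((2 - 1*(-48)**2) + 29199) - 24182 = ((2 - 1*2304) + 29199) - 24182 = ((2 - 2304) + 29199) - 24182 = (-2302 + 29199) - 24182 = 26897 - 24182 = 2715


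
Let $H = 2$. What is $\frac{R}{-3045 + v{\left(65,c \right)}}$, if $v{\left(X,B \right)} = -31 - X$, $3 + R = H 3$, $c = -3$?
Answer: $- \frac{1}{1047} \approx -0.00095511$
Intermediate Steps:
$R = 3$ ($R = -3 + 2 \cdot 3 = -3 + 6 = 3$)
$\frac{R}{-3045 + v{\left(65,c \right)}} = \frac{1}{-3045 - 96} \cdot 3 = \frac{1}{-3141} \cdot 3 = \left(- \frac{1}{3141}\right) 3 = - \frac{1}{1047}$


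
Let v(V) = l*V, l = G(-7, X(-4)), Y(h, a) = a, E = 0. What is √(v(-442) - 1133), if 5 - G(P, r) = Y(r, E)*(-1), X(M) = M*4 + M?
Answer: I*√3343 ≈ 57.819*I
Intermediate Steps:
X(M) = 5*M (X(M) = 4*M + M = 5*M)
G(P, r) = 5 (G(P, r) = 5 - 0*(-1) = 5 - 1*0 = 5 + 0 = 5)
l = 5
v(V) = 5*V
√(v(-442) - 1133) = √(5*(-442) - 1133) = √(-2210 - 1133) = √(-3343) = I*√3343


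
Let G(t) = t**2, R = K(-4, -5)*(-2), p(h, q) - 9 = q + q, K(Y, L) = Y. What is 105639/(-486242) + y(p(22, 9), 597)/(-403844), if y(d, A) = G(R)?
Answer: -10673198951/49091478562 ≈ -0.21741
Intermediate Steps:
p(h, q) = 9 + 2*q (p(h, q) = 9 + (q + q) = 9 + 2*q)
R = 8 (R = -4*(-2) = 8)
y(d, A) = 64 (y(d, A) = 8**2 = 64)
105639/(-486242) + y(p(22, 9), 597)/(-403844) = 105639/(-486242) + 64/(-403844) = 105639*(-1/486242) + 64*(-1/403844) = -105639/486242 - 16/100961 = -10673198951/49091478562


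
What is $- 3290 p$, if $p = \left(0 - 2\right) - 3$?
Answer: $16450$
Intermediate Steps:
$p = -5$ ($p = -2 - 3 = -5$)
$- 3290 p = \left(-3290\right) \left(-5\right) = 16450$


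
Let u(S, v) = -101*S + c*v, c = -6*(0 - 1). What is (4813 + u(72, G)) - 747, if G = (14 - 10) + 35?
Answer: -2972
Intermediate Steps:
c = 6 (c = -6*(-1) = 6)
G = 39 (G = 4 + 35 = 39)
u(S, v) = -101*S + 6*v
(4813 + u(72, G)) - 747 = (4813 + (-101*72 + 6*39)) - 747 = (4813 + (-7272 + 234)) - 747 = (4813 - 7038) - 747 = -2225 - 747 = -2972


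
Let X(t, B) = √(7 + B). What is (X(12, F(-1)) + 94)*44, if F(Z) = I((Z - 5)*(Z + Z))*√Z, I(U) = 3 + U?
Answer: 4136 + 44*√(7 + 15*I) ≈ 4287.0 + 96.163*I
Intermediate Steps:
F(Z) = √Z*(3 + 2*Z*(-5 + Z)) (F(Z) = (3 + (Z - 5)*(Z + Z))*√Z = (3 + (-5 + Z)*(2*Z))*√Z = (3 + 2*Z*(-5 + Z))*√Z = √Z*(3 + 2*Z*(-5 + Z)))
(X(12, F(-1)) + 94)*44 = (√(7 + √(-1)*(3 + 2*(-1)*(-5 - 1))) + 94)*44 = (√(7 + I*(3 + 2*(-1)*(-6))) + 94)*44 = (√(7 + I*(3 + 12)) + 94)*44 = (√(7 + I*15) + 94)*44 = (√(7 + 15*I) + 94)*44 = (94 + √(7 + 15*I))*44 = 4136 + 44*√(7 + 15*I)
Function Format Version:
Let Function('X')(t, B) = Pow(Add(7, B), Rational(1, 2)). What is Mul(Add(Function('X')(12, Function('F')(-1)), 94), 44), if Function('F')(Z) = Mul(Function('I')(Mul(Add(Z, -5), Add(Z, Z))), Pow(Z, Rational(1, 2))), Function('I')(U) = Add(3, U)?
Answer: Add(4136, Mul(44, Pow(Add(7, Mul(15, I)), Rational(1, 2)))) ≈ Add(4287.0, Mul(96.163, I))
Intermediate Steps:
Function('F')(Z) = Mul(Pow(Z, Rational(1, 2)), Add(3, Mul(2, Z, Add(-5, Z)))) (Function('F')(Z) = Mul(Add(3, Mul(Add(Z, -5), Add(Z, Z))), Pow(Z, Rational(1, 2))) = Mul(Add(3, Mul(Add(-5, Z), Mul(2, Z))), Pow(Z, Rational(1, 2))) = Mul(Add(3, Mul(2, Z, Add(-5, Z))), Pow(Z, Rational(1, 2))) = Mul(Pow(Z, Rational(1, 2)), Add(3, Mul(2, Z, Add(-5, Z)))))
Mul(Add(Function('X')(12, Function('F')(-1)), 94), 44) = Mul(Add(Pow(Add(7, Mul(Pow(-1, Rational(1, 2)), Add(3, Mul(2, -1, Add(-5, -1))))), Rational(1, 2)), 94), 44) = Mul(Add(Pow(Add(7, Mul(I, Add(3, Mul(2, -1, -6)))), Rational(1, 2)), 94), 44) = Mul(Add(Pow(Add(7, Mul(I, Add(3, 12))), Rational(1, 2)), 94), 44) = Mul(Add(Pow(Add(7, Mul(I, 15)), Rational(1, 2)), 94), 44) = Mul(Add(Pow(Add(7, Mul(15, I)), Rational(1, 2)), 94), 44) = Mul(Add(94, Pow(Add(7, Mul(15, I)), Rational(1, 2))), 44) = Add(4136, Mul(44, Pow(Add(7, Mul(15, I)), Rational(1, 2))))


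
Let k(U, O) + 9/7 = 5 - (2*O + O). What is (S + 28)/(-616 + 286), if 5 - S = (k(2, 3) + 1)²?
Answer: -239/5390 ≈ -0.044341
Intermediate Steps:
k(U, O) = 26/7 - 3*O (k(U, O) = -9/7 + (5 - (2*O + O)) = -9/7 + (5 - 3*O) = 26/7 - 3*O)
S = -655/49 (S = 5 - ((26/7 - 3*3) + 1)² = 5 - ((26/7 - 9) + 1)² = 5 - (-37/7 + 1)² = 5 - (-30/7)² = 5 - 1*900/49 = 5 - 900/49 = -655/49 ≈ -13.367)
(S + 28)/(-616 + 286) = (-655/49 + 28)/(-616 + 286) = (717/49)/(-330) = (717/49)*(-1/330) = -239/5390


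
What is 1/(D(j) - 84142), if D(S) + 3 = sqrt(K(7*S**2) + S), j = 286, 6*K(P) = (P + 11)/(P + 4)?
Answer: -96358815040/8108112163836467 - 8*sqrt(5863613630369)/8108112163836467 ≈ -1.1887e-5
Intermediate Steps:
K(P) = (11 + P)/(6*(4 + P)) (K(P) = ((P + 11)/(P + 4))/6 = ((11 + P)/(4 + P))/6 = (11 + P)/(6*(4 + P)))
D(S) = -3 + sqrt(S + (11 + 7*S**2)/(6*(4 + 7*S**2))) (D(S) = -3 + sqrt((11 + 7*S**2)/(6*(4 + 7*S**2)) + S) = -3 + sqrt(S + (11 + 7*S**2)/(6*(4 + 7*S**2))))
1/(D(j) - 84142) = 1/((-3 + sqrt(286 + (11 + 7*286**2)/(6*(4 + 7*286**2)))) - 84142) = 1/((-3 + sqrt(286 + (11 + 7*81796)/(6*(4 + 7*81796)))) - 84142) = 1/((-3 + sqrt(286 + (11 + 572572)/(6*(4 + 572572)))) - 84142) = 1/((-3 + sqrt(286 + (1/6)*572583/572576)) - 84142) = 1/((-3 + sqrt(286 + (1/6)*(1/572576)*572583)) - 84142) = 1/((-3 + sqrt(286 + 190861/1145152)) - 84142) = 1/((-3 + sqrt(327704333/1145152)) - 84142) = 1/((-3 + sqrt(5863613630369)/143144) - 84142) = 1/(-84145 + sqrt(5863613630369)/143144)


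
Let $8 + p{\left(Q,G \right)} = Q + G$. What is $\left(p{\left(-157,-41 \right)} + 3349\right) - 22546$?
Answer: $-19403$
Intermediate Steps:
$p{\left(Q,G \right)} = -8 + G + Q$ ($p{\left(Q,G \right)} = -8 + \left(Q + G\right) = -8 + \left(G + Q\right) = -8 + G + Q$)
$\left(p{\left(-157,-41 \right)} + 3349\right) - 22546 = \left(\left(-8 - 41 - 157\right) + 3349\right) - 22546 = \left(-206 + 3349\right) - 22546 = 3143 - 22546 = -19403$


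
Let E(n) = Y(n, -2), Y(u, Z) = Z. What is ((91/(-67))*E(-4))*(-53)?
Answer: -9646/67 ≈ -143.97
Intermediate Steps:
E(n) = -2
((91/(-67))*E(-4))*(-53) = ((91/(-67))*(-2))*(-53) = ((91*(-1/67))*(-2))*(-53) = -91/67*(-2)*(-53) = (182/67)*(-53) = -9646/67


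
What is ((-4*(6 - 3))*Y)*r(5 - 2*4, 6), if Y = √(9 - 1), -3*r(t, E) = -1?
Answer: -8*√2 ≈ -11.314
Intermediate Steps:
r(t, E) = ⅓ (r(t, E) = -⅓*(-1) = ⅓)
Y = 2*√2 (Y = √8 = 2*√2 ≈ 2.8284)
((-4*(6 - 3))*Y)*r(5 - 2*4, 6) = ((-4*(6 - 3))*(2*√2))*(⅓) = ((-4*3)*(2*√2))*(⅓) = -24*√2*(⅓) = -8*√2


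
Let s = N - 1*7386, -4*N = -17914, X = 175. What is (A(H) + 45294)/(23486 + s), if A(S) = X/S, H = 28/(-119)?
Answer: 178201/82314 ≈ 2.1649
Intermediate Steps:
N = 8957/2 (N = -¼*(-17914) = 8957/2 ≈ 4478.5)
s = -5815/2 (s = 8957/2 - 1*7386 = 8957/2 - 7386 = -5815/2 ≈ -2907.5)
H = -4/17 (H = 28*(-1/119) = -4/17 ≈ -0.23529)
A(S) = 175/S
(A(H) + 45294)/(23486 + s) = (175/(-4/17) + 45294)/(23486 - 5815/2) = (175*(-17/4) + 45294)/(41157/2) = (-2975/4 + 45294)*(2/41157) = (178201/4)*(2/41157) = 178201/82314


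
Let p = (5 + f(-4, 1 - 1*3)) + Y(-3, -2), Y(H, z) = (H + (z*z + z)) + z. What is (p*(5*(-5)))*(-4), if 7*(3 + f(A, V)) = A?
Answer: -1100/7 ≈ -157.14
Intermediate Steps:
Y(H, z) = H + z² + 2*z (Y(H, z) = (H + (z² + z)) + z = (H + (z + z²)) + z = (H + z + z²) + z = H + z² + 2*z)
f(A, V) = -3 + A/7
p = -11/7 (p = (5 + (-3 + (⅐)*(-4))) + (-3 + (-2)² + 2*(-2)) = (5 + (-3 - 4/7)) + (-3 + 4 - 4) = (5 - 25/7) - 3 = 10/7 - 3 = -11/7 ≈ -1.5714)
(p*(5*(-5)))*(-4) = -55*(-5)/7*(-4) = -11/7*(-25)*(-4) = (275/7)*(-4) = -1100/7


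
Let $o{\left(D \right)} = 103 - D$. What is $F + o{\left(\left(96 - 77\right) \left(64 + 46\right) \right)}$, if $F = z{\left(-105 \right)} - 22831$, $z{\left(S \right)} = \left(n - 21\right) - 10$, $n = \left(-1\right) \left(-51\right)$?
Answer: $-24798$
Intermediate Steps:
$n = 51$
$z{\left(S \right)} = 20$ ($z{\left(S \right)} = \left(51 - 21\right) - 10 = 30 - 10 = 20$)
$F = -22811$ ($F = 20 - 22831 = -22811$)
$F + o{\left(\left(96 - 77\right) \left(64 + 46\right) \right)} = -22811 + \left(103 - \left(96 - 77\right) \left(64 + 46\right)\right) = -22811 + \left(103 - 19 \cdot 110\right) = -22811 + \left(103 - 2090\right) = -22811 - 1987 = -24798$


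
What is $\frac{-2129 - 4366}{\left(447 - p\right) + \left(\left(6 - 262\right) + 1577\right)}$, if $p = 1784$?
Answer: $\frac{6495}{16} \approx 405.94$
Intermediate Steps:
$\frac{-2129 - 4366}{\left(447 - p\right) + \left(\left(6 - 262\right) + 1577\right)} = \frac{-2129 - 4366}{\left(447 - 1784\right) + \left(\left(6 - 262\right) + 1577\right)} = - \frac{6495}{\left(447 - 1784\right) + \left(-256 + 1577\right)} = - \frac{6495}{-1337 + 1321} = - \frac{6495}{-16} = \left(-6495\right) \left(- \frac{1}{16}\right) = \frac{6495}{16}$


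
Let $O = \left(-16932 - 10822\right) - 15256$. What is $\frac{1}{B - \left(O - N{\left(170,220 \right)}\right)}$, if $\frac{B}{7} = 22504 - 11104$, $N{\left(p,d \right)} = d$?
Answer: $\frac{1}{123030} \approx 8.1281 \cdot 10^{-6}$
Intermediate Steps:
$B = 79800$ ($B = 7 \left(22504 - 11104\right) = 7 \cdot 11400 = 79800$)
$O = -43010$ ($O = -27754 - 15256 = -43010$)
$\frac{1}{B - \left(O - N{\left(170,220 \right)}\right)} = \frac{1}{79800 + \left(220 - -43010\right)} = \frac{1}{79800 + \left(220 + 43010\right)} = \frac{1}{79800 + 43230} = \frac{1}{123030}$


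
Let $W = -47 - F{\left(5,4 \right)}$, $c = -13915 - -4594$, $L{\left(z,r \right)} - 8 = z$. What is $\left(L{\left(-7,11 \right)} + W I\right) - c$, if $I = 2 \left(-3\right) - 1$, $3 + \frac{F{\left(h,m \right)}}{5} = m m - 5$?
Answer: $9931$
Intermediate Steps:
$F{\left(h,m \right)} = -40 + 5 m^{2}$ ($F{\left(h,m \right)} = -15 + 5 \left(m m - 5\right) = -15 + 5 \left(m^{2} - 5\right) = -15 + 5 \left(-5 + m^{2}\right) = -15 + \left(-25 + 5 m^{2}\right) = -40 + 5 m^{2}$)
$L{\left(z,r \right)} = 8 + z$
$I = -7$ ($I = -6 - 1 = -7$)
$c = -9321$ ($c = -13915 + 4594 = -9321$)
$W = -87$ ($W = -47 - \left(-40 + 5 \cdot 4^{2}\right) = -47 - \left(-40 + 5 \cdot 16\right) = -47 - \left(-40 + 80\right) = -47 - 40 = -87$)
$\left(L{\left(-7,11 \right)} + W I\right) - c = \left(\left(8 - 7\right) - -609\right) - -9321 = \left(1 + 609\right) + 9321 = 610 + 9321 = 9931$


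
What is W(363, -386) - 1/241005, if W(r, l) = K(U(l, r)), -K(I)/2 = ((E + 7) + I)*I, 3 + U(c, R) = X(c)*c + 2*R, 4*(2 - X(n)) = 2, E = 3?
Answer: -10689053761/241005 ≈ -44352.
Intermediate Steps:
X(n) = 3/2 (X(n) = 2 - 1/4*2 = 2 - 1/2 = 3/2)
U(c, R) = -3 + 2*R + 3*c/2 (U(c, R) = -3 + (3*c/2 + 2*R) = -3 + (2*R + 3*c/2) = -3 + 2*R + 3*c/2)
K(I) = -2*I*(10 + I) (K(I) = -2*((3 + 7) + I)*I = -2*(10 + I)*I = -2*I*(10 + I))
W(r, l) = -2*(-3 + 2*r + 3*l/2)*(7 + 2*r + 3*l/2) (W(r, l) = -2*(-3 + 2*r + 3*l/2)*(10 + (-3 + 2*r + 3*l/2)) = -2*(-3 + 2*r + 3*l/2)*(7 + 2*r + 3*l/2))
W(363, -386) - 1/241005 = -(-6 + 3*(-386) + 4*363)*(14 + 3*(-386) + 4*363)/2 - 1/241005 = -(-6 - 1158 + 1452)*(14 - 1158 + 1452)/2 - 1*1/241005 = -1/2*288*308 - 1/241005 = -44352 - 1/241005 = -10689053761/241005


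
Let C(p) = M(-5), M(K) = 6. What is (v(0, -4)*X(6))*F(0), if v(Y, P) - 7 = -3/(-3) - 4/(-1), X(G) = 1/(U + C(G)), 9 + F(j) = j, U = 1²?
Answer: -108/7 ≈ -15.429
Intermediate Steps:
U = 1
F(j) = -9 + j
C(p) = 6
X(G) = ⅐ (X(G) = 1/(1 + 6) = 1/7 = ⅐)
v(Y, P) = 12 (v(Y, P) = 7 + (-3/(-3) - 4/(-1)) = 7 + (-3*(-⅓) - 4*(-1)) = 7 + (1 + 4) = 7 + 5 = 12)
(v(0, -4)*X(6))*F(0) = (12*(⅐))*(-9 + 0) = (12/7)*(-9) = -108/7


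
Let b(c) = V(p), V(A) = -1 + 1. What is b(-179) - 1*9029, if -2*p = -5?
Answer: -9029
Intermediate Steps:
p = 5/2 (p = -1/2*(-5) = 5/2 ≈ 2.5000)
V(A) = 0
b(c) = 0
b(-179) - 1*9029 = 0 - 1*9029 = 0 - 9029 = -9029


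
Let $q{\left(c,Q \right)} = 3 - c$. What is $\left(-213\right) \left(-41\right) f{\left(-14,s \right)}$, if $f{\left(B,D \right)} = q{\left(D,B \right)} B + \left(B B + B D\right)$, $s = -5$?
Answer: $1344882$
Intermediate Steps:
$f{\left(B,D \right)} = B^{2} + B D + B \left(3 - D\right)$ ($f{\left(B,D \right)} = \left(3 - D\right) B + \left(B B + B D\right) = B \left(3 - D\right) + \left(B^{2} + B D\right) = B^{2} + B D + B \left(3 - D\right)$)
$\left(-213\right) \left(-41\right) f{\left(-14,s \right)} = \left(-213\right) \left(-41\right) \left(- 14 \left(3 - 14\right)\right) = 8733 \left(\left(-14\right) \left(-11\right)\right) = 8733 \cdot 154 = 1344882$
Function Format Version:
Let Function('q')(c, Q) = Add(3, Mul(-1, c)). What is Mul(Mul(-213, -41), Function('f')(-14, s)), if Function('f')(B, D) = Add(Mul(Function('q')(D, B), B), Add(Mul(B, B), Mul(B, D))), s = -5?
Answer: 1344882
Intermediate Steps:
Function('f')(B, D) = Add(Pow(B, 2), Mul(B, D), Mul(B, Add(3, Mul(-1, D)))) (Function('f')(B, D) = Add(Mul(Add(3, Mul(-1, D)), B), Add(Mul(B, B), Mul(B, D))) = Add(Mul(B, Add(3, Mul(-1, D))), Add(Pow(B, 2), Mul(B, D))) = Add(Pow(B, 2), Mul(B, D), Mul(B, Add(3, Mul(-1, D)))))
Mul(Mul(-213, -41), Function('f')(-14, s)) = Mul(Mul(-213, -41), Mul(-14, Add(3, -14))) = Mul(8733, Mul(-14, -11)) = Mul(8733, 154) = 1344882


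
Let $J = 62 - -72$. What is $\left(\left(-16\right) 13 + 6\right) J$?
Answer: $-27068$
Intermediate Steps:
$J = 134$ ($J = 62 + 72 = 134$)
$\left(\left(-16\right) 13 + 6\right) J = \left(\left(-16\right) 13 + 6\right) 134 = \left(-208 + 6\right) 134 = \left(-202\right) 134 = -27068$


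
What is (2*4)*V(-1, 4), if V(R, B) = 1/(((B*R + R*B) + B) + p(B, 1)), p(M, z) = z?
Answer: -8/3 ≈ -2.6667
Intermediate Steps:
V(R, B) = 1/(1 + B + 2*B*R) (V(R, B) = 1/(((B*R + R*B) + B) + 1) = 1/(((B*R + B*R) + B) + 1) = 1/((2*B*R + B) + 1) = 1/((B + 2*B*R) + 1) = 1/(1 + B + 2*B*R))
(2*4)*V(-1, 4) = (2*4)/(1 + 4 + 2*4*(-1)) = 8/(1 + 4 - 8) = 8/(-3) = 8*(-⅓) = -8/3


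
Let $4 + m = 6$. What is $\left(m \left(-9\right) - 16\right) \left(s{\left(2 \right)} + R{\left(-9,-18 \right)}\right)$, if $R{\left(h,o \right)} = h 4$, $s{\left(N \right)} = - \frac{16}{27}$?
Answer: $\frac{33592}{27} \approx 1244.1$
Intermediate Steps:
$m = 2$ ($m = -4 + 6 = 2$)
$s{\left(N \right)} = - \frac{16}{27}$ ($s{\left(N \right)} = \left(-16\right) \frac{1}{27} = - \frac{16}{27}$)
$R{\left(h,o \right)} = 4 h$
$\left(m \left(-9\right) - 16\right) \left(s{\left(2 \right)} + R{\left(-9,-18 \right)}\right) = \left(2 \left(-9\right) - 16\right) \left(- \frac{16}{27} + 4 \left(-9\right)\right) = \left(-18 - 16\right) \left(- \frac{16}{27} - 36\right) = \left(-34\right) \left(- \frac{988}{27}\right) = \frac{33592}{27}$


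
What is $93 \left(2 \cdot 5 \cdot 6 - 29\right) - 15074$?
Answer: $-12191$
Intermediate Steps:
$93 \left(2 \cdot 5 \cdot 6 - 29\right) - 15074 = 93 \left(10 \cdot 6 - 29\right) - 15074 = 93 \left(60 - 29\right) - 15074 = 93 \cdot 31 - 15074 = 2883 - 15074 = -12191$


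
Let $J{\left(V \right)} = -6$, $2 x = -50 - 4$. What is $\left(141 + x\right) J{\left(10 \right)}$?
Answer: $-684$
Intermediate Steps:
$x = -27$ ($x = \frac{-50 - 4}{2} = \frac{1}{2} \left(-54\right) = -27$)
$\left(141 + x\right) J{\left(10 \right)} = \left(141 - 27\right) \left(-6\right) = 114 \left(-6\right) = -684$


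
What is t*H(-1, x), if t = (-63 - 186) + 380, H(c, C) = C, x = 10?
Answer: 1310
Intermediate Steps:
t = 131 (t = -249 + 380 = 131)
t*H(-1, x) = 131*10 = 1310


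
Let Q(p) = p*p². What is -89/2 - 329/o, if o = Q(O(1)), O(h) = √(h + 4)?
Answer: -89/2 - 329*√5/25 ≈ -73.927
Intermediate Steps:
O(h) = √(4 + h)
Q(p) = p³
o = 5*√5 (o = (√(4 + 1))³ = (√5)³ = 5*√5 ≈ 11.180)
-89/2 - 329/o = -89/2 - 329*√5/25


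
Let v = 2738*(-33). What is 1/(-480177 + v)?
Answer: -1/570531 ≈ -1.7528e-6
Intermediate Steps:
v = -90354
1/(-480177 + v) = 1/(-480177 - 90354) = 1/(-570531) = -1/570531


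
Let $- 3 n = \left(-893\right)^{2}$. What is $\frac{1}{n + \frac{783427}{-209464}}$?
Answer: $- \frac{628392}{167039207617} \approx -3.7619 \cdot 10^{-6}$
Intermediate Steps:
$n = - \frac{797449}{3}$ ($n = - \frac{\left(-893\right)^{2}}{3} = \left(- \frac{1}{3}\right) 797449 = - \frac{797449}{3} \approx -2.6582 \cdot 10^{5}$)
$\frac{1}{n + \frac{783427}{-209464}} = \frac{1}{- \frac{797449}{3} + \frac{783427}{-209464}} = \frac{1}{- \frac{797449}{3} + 783427 \left(- \frac{1}{209464}\right)} = \frac{1}{- \frac{797449}{3} - \frac{783427}{209464}} = \frac{1}{- \frac{167039207617}{628392}} = - \frac{628392}{167039207617}$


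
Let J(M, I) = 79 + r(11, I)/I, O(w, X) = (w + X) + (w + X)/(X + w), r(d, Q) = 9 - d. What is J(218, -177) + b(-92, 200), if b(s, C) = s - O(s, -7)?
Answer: 15047/177 ≈ 85.011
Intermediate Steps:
O(w, X) = 1 + X + w (O(w, X) = (X + w) + (X + w)/(X + w) = (X + w) + 1 = 1 + X + w)
J(M, I) = 79 - 2/I (J(M, I) = 79 + (9 - 1*11)/I = 79 + (9 - 11)/I = 79 - 2/I)
b(s, C) = 6 (b(s, C) = s - (1 - 7 + s) = s - (-6 + s) = s + (6 - s) = 6)
J(218, -177) + b(-92, 200) = (79 - 2/(-177)) + 6 = (79 - 2*(-1/177)) + 6 = (79 + 2/177) + 6 = 13985/177 + 6 = 15047/177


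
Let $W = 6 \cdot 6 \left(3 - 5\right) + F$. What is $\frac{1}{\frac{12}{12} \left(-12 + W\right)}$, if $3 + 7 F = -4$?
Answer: $- \frac{1}{85} \approx -0.011765$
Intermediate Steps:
$F = -1$ ($F = - \frac{3}{7} + \frac{1}{7} \left(-4\right) = - \frac{3}{7} - \frac{4}{7} = -1$)
$W = -73$ ($W = 6 \cdot 6 \left(3 - 5\right) - 1 = 6 \cdot 6 \left(-2\right) - 1 = 6 \left(-12\right) - 1 = -72 - 1 = -73$)
$\frac{1}{\frac{12}{12} \left(-12 + W\right)} = \frac{1}{\frac{12}{12} \left(-12 - 73\right)} = \frac{1}{12 \cdot \frac{1}{12} \left(-85\right)} = \frac{1}{1 \left(-85\right)} = \frac{1}{-85} = - \frac{1}{85}$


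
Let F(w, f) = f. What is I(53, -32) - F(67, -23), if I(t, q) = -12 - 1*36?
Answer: -25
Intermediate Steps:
I(t, q) = -48 (I(t, q) = -12 - 36 = -48)
I(53, -32) - F(67, -23) = -48 - 1*(-23) = -48 + 23 = -25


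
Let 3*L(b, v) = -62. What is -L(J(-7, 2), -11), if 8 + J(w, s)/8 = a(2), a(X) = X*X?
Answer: 62/3 ≈ 20.667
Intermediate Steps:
a(X) = X²
J(w, s) = -32 (J(w, s) = -64 + 8*2² = -64 + 8*4 = -64 + 32 = -32)
L(b, v) = -62/3 (L(b, v) = (⅓)*(-62) = -62/3)
-L(J(-7, 2), -11) = -1*(-62/3) = 62/3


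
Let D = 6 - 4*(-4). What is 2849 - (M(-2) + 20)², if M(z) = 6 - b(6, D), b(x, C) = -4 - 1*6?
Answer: 1553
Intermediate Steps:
D = 22 (D = 6 + 16 = 22)
b(x, C) = -10 (b(x, C) = -4 - 6 = -10)
M(z) = 16 (M(z) = 6 - 1*(-10) = 6 + 10 = 16)
2849 - (M(-2) + 20)² = 2849 - (16 + 20)² = 2849 - 1*36² = 2849 - 1*1296 = 2849 - 1296 = 1553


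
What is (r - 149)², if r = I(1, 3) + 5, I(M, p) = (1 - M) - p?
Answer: 21609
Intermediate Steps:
I(M, p) = 1 - M - p
r = 2 (r = (1 - 1*1 - 1*3) + 5 = (1 - 1 - 3) + 5 = -3 + 5 = 2)
(r - 149)² = (2 - 149)² = (-147)² = 21609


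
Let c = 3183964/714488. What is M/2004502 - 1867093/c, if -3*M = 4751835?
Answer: -39324145117179011/93856797146 ≈ -4.1898e+5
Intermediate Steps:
M = -1583945 (M = -⅓*4751835 = -1583945)
c = 795991/178622 (c = 3183964*(1/714488) = 795991/178622 ≈ 4.4563)
M/2004502 - 1867093/c = -1583945/2004502 - 1867093/795991/178622 = -1583945*1/2004502 - 1867093*178622/795991 = -1583945/2004502 - 19617875638/46823 = -39324145117179011/93856797146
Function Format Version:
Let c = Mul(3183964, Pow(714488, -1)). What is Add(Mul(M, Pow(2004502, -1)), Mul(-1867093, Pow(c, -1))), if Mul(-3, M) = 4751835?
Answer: Rational(-39324145117179011, 93856797146) ≈ -4.1898e+5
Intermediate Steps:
M = -1583945 (M = Mul(Rational(-1, 3), 4751835) = -1583945)
c = Rational(795991, 178622) (c = Mul(3183964, Rational(1, 714488)) = Rational(795991, 178622) ≈ 4.4563)
Add(Mul(M, Pow(2004502, -1)), Mul(-1867093, Pow(c, -1))) = Add(Mul(-1583945, Pow(2004502, -1)), Mul(-1867093, Pow(Rational(795991, 178622), -1))) = Add(Mul(-1583945, Rational(1, 2004502)), Mul(-1867093, Rational(178622, 795991))) = Add(Rational(-1583945, 2004502), Rational(-19617875638, 46823)) = Rational(-39324145117179011, 93856797146)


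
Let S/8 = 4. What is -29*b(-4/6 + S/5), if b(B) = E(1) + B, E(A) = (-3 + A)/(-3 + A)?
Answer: -2929/15 ≈ -195.27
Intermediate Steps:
S = 32 (S = 8*4 = 32)
E(A) = 1
b(B) = 1 + B
-29*b(-4/6 + S/5) = -29*(1 + (-4/6 + 32/5)) = -29*(1 + (-4*⅙ + 32*(⅕))) = -29*(1 + (-⅔ + 32/5)) = -29*(1 + 86/15) = -29*101/15 = -2929/15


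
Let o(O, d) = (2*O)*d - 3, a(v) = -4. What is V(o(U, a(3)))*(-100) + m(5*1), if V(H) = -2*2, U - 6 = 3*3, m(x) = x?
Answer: 405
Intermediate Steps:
U = 15 (U = 6 + 3*3 = 6 + 9 = 15)
o(O, d) = -3 + 2*O*d (o(O, d) = 2*O*d - 3 = -3 + 2*O*d)
V(H) = -4
V(o(U, a(3)))*(-100) + m(5*1) = -4*(-100) + 5*1 = 400 + 5 = 405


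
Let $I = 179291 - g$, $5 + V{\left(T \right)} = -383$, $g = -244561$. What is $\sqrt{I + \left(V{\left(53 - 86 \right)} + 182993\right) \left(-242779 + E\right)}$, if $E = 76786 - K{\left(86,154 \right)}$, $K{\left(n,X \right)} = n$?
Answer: $i \sqrt{30326431943} \approx 1.7414 \cdot 10^{5} i$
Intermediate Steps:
$V{\left(T \right)} = -388$ ($V{\left(T \right)} = -5 - 383 = -388$)
$I = 423852$ ($I = 179291 - -244561 = 179291 + 244561 = 423852$)
$E = 76700$ ($E = 76786 - 86 = 76700$)
$\sqrt{I + \left(V{\left(53 - 86 \right)} + 182993\right) \left(-242779 + E\right)} = \sqrt{423852 + \left(-388 + 182993\right) \left(-242779 + 76700\right)} = \sqrt{423852 + 182605 \left(-166079\right)} = \sqrt{423852 - 30326855795} = \sqrt{-30326431943} = i \sqrt{30326431943}$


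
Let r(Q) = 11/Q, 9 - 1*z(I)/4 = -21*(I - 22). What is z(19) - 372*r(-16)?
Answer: 159/4 ≈ 39.750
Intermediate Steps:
z(I) = -1812 + 84*I (z(I) = 36 - (-84)*(I - 22) = 36 - (-84)*(-22 + I) = 36 - 4*(462 - 21*I) = 36 + (-1848 + 84*I) = -1812 + 84*I)
z(19) - 372*r(-16) = (-1812 + 84*19) - 4092/(-16) = (-1812 + 1596) - 4092*(-1)/16 = -216 - 372*(-11/16) = -216 + 1023/4 = 159/4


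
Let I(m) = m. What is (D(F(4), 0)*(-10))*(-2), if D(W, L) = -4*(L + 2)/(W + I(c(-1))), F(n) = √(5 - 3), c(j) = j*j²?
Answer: -160 - 160*√2 ≈ -386.27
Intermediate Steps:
c(j) = j³
F(n) = √2
D(W, L) = -4*(2 + L)/(-1 + W) (D(W, L) = -4*(L + 2)/(W + (-1)³) = -4*(2 + L)/(W - 1) = -4*(2 + L)/(-1 + W))
(D(F(4), 0)*(-10))*(-2) = ((4*(-2 - 1*0)/(-1 + √2))*(-10))*(-2) = ((4*(-2 + 0)/(-1 + √2))*(-10))*(-2) = ((4*(-2)/(-1 + √2))*(-10))*(-2) = (-8/(-1 + √2)*(-10))*(-2) = (80/(-1 + √2))*(-2) = -160/(-1 + √2)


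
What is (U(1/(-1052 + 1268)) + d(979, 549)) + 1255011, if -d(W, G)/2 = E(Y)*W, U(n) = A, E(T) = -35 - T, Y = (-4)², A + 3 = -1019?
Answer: 1353847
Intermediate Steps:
A = -1022 (A = -3 - 1019 = -1022)
Y = 16
U(n) = -1022
d(W, G) = 102*W (d(W, G) = -2*(-35 - 1*16)*W = -2*(-35 - 16)*W = -(-102)*W = 102*W)
(U(1/(-1052 + 1268)) + d(979, 549)) + 1255011 = (-1022 + 102*979) + 1255011 = (-1022 + 99858) + 1255011 = 98836 + 1255011 = 1353847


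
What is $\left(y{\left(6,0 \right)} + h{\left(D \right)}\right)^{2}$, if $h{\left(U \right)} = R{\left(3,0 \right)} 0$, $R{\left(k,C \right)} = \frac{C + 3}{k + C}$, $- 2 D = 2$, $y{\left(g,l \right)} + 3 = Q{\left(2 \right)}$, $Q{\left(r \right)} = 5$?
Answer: $4$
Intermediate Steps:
$y{\left(g,l \right)} = 2$ ($y{\left(g,l \right)} = -3 + 5 = 2$)
$D = -1$ ($D = \left(- \frac{1}{2}\right) 2 = -1$)
$R{\left(k,C \right)} = \frac{3 + C}{C + k}$
$h{\left(U \right)} = 0$ ($h{\left(U \right)} = \frac{3 + 0}{0 + 3} \cdot 0 = \frac{1}{3} \cdot 3 \cdot 0 = 1 \cdot 0 = 0$)
$\left(y{\left(6,0 \right)} + h{\left(D \right)}\right)^{2} = \left(2 + 0\right)^{2} = 2^{2} = 4$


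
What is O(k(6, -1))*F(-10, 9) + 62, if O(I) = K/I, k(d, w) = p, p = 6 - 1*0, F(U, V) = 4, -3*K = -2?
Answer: 562/9 ≈ 62.444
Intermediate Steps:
K = ⅔ (K = -⅓*(-2) = ⅔ ≈ 0.66667)
p = 6 (p = 6 + 0 = 6)
k(d, w) = 6
O(I) = 2/(3*I)
O(k(6, -1))*F(-10, 9) + 62 = ((⅔)/6)*4 + 62 = ((⅔)*(⅙))*4 + 62 = (⅑)*4 + 62 = 4/9 + 62 = 562/9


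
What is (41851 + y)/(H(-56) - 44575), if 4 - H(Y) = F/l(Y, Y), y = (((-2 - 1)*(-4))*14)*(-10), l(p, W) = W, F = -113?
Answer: -2249576/2496089 ≈ -0.90124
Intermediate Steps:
y = -1680 (y = (-3*(-4)*14)*(-10) = (12*14)*(-10) = 168*(-10) = -1680)
H(Y) = 4 + 113/Y (H(Y) = 4 - (-113)/Y = 4 + 113/Y)
(41851 + y)/(H(-56) - 44575) = (41851 - 1680)/((4 + 113/(-56)) - 44575) = 40171/((4 + 113*(-1/56)) - 44575) = 40171/((4 - 113/56) - 44575) = 40171/(111/56 - 44575) = 40171/(-2496089/56) = 40171*(-56/2496089) = -2249576/2496089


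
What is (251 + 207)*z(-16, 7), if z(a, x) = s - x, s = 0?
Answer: -3206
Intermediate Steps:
z(a, x) = -x (z(a, x) = 0 - x = -x)
(251 + 207)*z(-16, 7) = (251 + 207)*(-1*7) = 458*(-7) = -3206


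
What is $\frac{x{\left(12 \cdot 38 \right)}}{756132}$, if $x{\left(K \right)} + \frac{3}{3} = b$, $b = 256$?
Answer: $\frac{85}{252044} \approx 0.00033724$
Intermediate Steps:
$x{\left(K \right)} = 255$ ($x{\left(K \right)} = -1 + 256 = 255$)
$\frac{x{\left(12 \cdot 38 \right)}}{756132} = \frac{255}{756132} = 255 \cdot \frac{1}{756132} = \frac{85}{252044}$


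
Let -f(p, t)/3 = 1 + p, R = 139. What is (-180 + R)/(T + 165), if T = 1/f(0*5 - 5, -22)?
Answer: -492/1981 ≈ -0.24836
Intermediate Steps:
f(p, t) = -3 - 3*p (f(p, t) = -3*(1 + p) = -3 - 3*p)
T = 1/12 (T = 1/(-3 - 3*(0*5 - 5)) = 1/(-3 - 3*(0 - 5)) = 1/(-3 - 3*(-5)) = 1/(-3 + 15) = 1/12 ≈ 0.083333)
(-180 + R)/(T + 165) = (-180 + 139)/(1/12 + 165) = -41/1981/12 = -41*12/1981 = -492/1981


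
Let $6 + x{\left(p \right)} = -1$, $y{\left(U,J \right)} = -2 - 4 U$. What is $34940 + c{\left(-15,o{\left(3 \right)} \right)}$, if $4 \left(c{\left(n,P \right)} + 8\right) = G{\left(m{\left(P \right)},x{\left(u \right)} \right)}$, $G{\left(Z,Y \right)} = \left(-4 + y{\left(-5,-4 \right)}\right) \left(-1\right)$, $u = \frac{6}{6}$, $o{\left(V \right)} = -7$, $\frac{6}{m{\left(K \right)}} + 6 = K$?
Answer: $\frac{69857}{2} \approx 34929.0$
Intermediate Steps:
$m{\left(K \right)} = \frac{6}{-6 + K}$
$u = 1$ ($u = 6 \cdot \frac{1}{6} = 1$)
$x{\left(p \right)} = -7$ ($x{\left(p \right)} = -6 - 1 = -7$)
$G{\left(Z,Y \right)} = -14$ ($G{\left(Z,Y \right)} = \left(-4 - -18\right) \left(-1\right) = \left(-4 + \left(-2 + 20\right)\right) \left(-1\right) = \left(-4 + 18\right) \left(-1\right) = 14 \left(-1\right) = -14$)
$c{\left(n,P \right)} = - \frac{23}{2}$ ($c{\left(n,P \right)} = -8 + \frac{1}{4} \left(-14\right) = -8 - \frac{7}{2} = - \frac{23}{2}$)
$34940 + c{\left(-15,o{\left(3 \right)} \right)} = 34940 - \frac{23}{2} = \frac{69857}{2}$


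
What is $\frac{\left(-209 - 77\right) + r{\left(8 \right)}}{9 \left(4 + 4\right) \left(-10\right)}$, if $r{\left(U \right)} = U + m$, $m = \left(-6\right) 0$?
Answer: $\frac{139}{360} \approx 0.38611$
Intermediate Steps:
$m = 0$
$r{\left(U \right)} = U$ ($r{\left(U \right)} = U + 0 = U$)
$\frac{\left(-209 - 77\right) + r{\left(8 \right)}}{9 \left(4 + 4\right) \left(-10\right)} = \frac{\left(-209 - 77\right) + 8}{9 \left(4 + 4\right) \left(-10\right)} = \frac{-286 + 8}{9 \cdot 8 \left(-10\right)} = - \frac{278}{72 \left(-10\right)} = - \frac{278}{-720} = \left(-278\right) \left(- \frac{1}{720}\right) = \frac{139}{360}$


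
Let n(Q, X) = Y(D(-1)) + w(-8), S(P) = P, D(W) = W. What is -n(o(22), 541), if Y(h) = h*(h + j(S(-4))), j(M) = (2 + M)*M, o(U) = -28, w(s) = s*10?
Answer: 87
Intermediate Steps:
w(s) = 10*s
j(M) = M*(2 + M)
Y(h) = h*(8 + h) (Y(h) = h*(h - 4*(2 - 4)) = h*(h - 4*(-2)) = h*(h + 8) = h*(8 + h))
n(Q, X) = -87 (n(Q, X) = -(8 - 1) + 10*(-8) = -1*7 - 80 = -7 - 80 = -87)
-n(o(22), 541) = -1*(-87) = 87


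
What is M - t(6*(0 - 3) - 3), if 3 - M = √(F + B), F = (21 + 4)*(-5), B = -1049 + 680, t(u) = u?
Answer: 24 - I*√494 ≈ 24.0 - 22.226*I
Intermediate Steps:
B = -369
F = -125 (F = 25*(-5) = -125)
M = 3 - I*√494 (M = 3 - √(-125 - 369) = 3 - √(-494) = 3 - I*√494 ≈ 3.0 - 22.226*I)
M - t(6*(0 - 3) - 3) = (3 - I*√494) - (6*(0 - 3) - 3) = (3 - I*√494) - (6*(-3) - 3) = (3 - I*√494) - (-18 - 3) = (3 - I*√494) - 1*(-21) = (3 - I*√494) + 21 = 24 - I*√494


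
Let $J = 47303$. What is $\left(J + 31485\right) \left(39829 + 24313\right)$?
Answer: $5053619896$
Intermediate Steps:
$\left(J + 31485\right) \left(39829 + 24313\right) = \left(47303 + 31485\right) \left(39829 + 24313\right) = 78788 \cdot 64142 = 5053619896$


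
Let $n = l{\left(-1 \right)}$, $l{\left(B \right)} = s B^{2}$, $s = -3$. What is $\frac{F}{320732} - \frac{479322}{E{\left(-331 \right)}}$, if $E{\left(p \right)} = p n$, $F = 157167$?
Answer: $- \frac{51192612291}{106162292} \approx -482.21$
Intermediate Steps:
$l{\left(B \right)} = - 3 B^{2}$
$n = -3$ ($n = - 3 \left(-1\right)^{2} = \left(-3\right) 1 = -3$)
$E{\left(p \right)} = - 3 p$ ($E{\left(p \right)} = p \left(-3\right) = - 3 p$)
$\frac{F}{320732} - \frac{479322}{E{\left(-331 \right)}} = \frac{157167}{320732} - \frac{479322}{\left(-3\right) \left(-331\right)} = 157167 \cdot \frac{1}{320732} - \frac{479322}{993} = \frac{157167}{320732} - \frac{159774}{331} = - \frac{51192612291}{106162292}$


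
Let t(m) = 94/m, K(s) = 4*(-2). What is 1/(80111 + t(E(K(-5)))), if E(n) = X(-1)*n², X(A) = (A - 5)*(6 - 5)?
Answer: 192/15381265 ≈ 1.2483e-5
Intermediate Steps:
K(s) = -8
X(A) = -5 + A (X(A) = (-5 + A)*1 = -5 + A)
E(n) = -6*n² (E(n) = (-5 - 1)*n² = -6*n²)
1/(80111 + t(E(K(-5)))) = 1/(80111 + 94/((-6*(-8)²))) = 1/(80111 + 94/((-6*64))) = 1/(80111 + 94/(-384)) = 1/(80111 + 94*(-1/384)) = 1/(80111 - 47/192) = 1/(15381265/192) = 192/15381265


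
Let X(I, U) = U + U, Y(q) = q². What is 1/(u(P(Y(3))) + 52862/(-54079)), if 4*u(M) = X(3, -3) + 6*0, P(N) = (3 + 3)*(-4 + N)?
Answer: -108158/267961 ≈ -0.40363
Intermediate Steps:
X(I, U) = 2*U
P(N) = -24 + 6*N (P(N) = 6*(-4 + N) = -24 + 6*N)
u(M) = -3/2 (u(M) = (2*(-3) + 6*0)/4 = (-6 + 0)/4 = (¼)*(-6) = -3/2)
1/(u(P(Y(3))) + 52862/(-54079)) = 1/(-3/2 + 52862/(-54079)) = 1/(-3/2 + 52862*(-1/54079)) = 1/(-3/2 - 52862/54079) = 1/(-267961/108158) = -108158/267961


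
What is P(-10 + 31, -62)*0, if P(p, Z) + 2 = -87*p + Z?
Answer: 0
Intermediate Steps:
P(p, Z) = -2 + Z - 87*p (P(p, Z) = -2 + (-87*p + Z) = -2 + (Z - 87*p) = -2 + Z - 87*p)
P(-10 + 31, -62)*0 = (-2 - 62 - 87*(-10 + 31))*0 = (-2 - 62 - 87*21)*0 = (-2 - 62 - 1827)*0 = -1891*0 = 0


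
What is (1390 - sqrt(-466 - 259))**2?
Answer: 1931375 - 13900*I*sqrt(29) ≈ 1.9314e+6 - 74854.0*I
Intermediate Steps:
(1390 - sqrt(-466 - 259))**2 = (1390 - sqrt(-725))**2 = (1390 - 5*I*sqrt(29))**2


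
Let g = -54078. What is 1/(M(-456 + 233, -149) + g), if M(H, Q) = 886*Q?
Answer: -1/186092 ≈ -5.3737e-6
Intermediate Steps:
1/(M(-456 + 233, -149) + g) = 1/(886*(-149) - 54078) = 1/(-132014 - 54078) = 1/(-186092) = -1/186092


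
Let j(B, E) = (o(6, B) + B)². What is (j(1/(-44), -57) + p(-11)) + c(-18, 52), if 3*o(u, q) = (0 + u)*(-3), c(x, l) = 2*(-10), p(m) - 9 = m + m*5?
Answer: -78847/1936 ≈ -40.727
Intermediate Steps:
p(m) = 9 + 6*m (p(m) = 9 + (m + m*5) = 9 + (m + 5*m) = 9 + 6*m)
c(x, l) = -20
o(u, q) = -u (o(u, q) = ((0 + u)*(-3))/3 = (u*(-3))/3 = (-3*u)/3 = -u)
j(B, E) = (-6 + B)² (j(B, E) = (-1*6 + B)² = (-6 + B)²)
(j(1/(-44), -57) + p(-11)) + c(-18, 52) = ((-6 + 1/(-44))² + (9 + 6*(-11))) - 20 = ((-6 - 1/44)² + (9 - 66)) - 20 = ((-265/44)² - 57) - 20 = (70225/1936 - 57) - 20 = -40127/1936 - 20 = -78847/1936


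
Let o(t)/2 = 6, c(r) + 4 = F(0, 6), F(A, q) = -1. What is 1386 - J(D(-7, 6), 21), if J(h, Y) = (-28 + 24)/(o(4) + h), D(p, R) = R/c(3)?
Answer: 37432/27 ≈ 1386.4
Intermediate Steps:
c(r) = -5 (c(r) = -4 - 1 = -5)
o(t) = 12 (o(t) = 2*6 = 12)
D(p, R) = -R/5 (D(p, R) = R/(-5) = R*(-⅕) = -R/5)
J(h, Y) = -4/(12 + h) (J(h, Y) = (-28 + 24)/(12 + h) = -4/(12 + h))
1386 - J(D(-7, 6), 21) = 1386 - (-4)/(12 - ⅕*6) = 1386 - (-4)/(12 - 6/5) = 1386 - (-4)/54/5 = 1386 - (-4)*5/54 = 1386 - 1*(-10/27) = 1386 + 10/27 = 37432/27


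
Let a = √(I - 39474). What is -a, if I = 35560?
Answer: -I*√3914 ≈ -62.562*I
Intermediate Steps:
a = I*√3914 (a = √(35560 - 39474) = √(-3914) = I*√3914 ≈ 62.562*I)
-a = -I*√3914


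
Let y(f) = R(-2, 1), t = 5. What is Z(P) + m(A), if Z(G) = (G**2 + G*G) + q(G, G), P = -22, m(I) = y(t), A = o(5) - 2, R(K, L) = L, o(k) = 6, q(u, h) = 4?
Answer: 973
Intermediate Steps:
A = 4 (A = 6 - 2 = 4)
y(f) = 1
m(I) = 1
Z(G) = 4 + 2*G**2 (Z(G) = (G**2 + G*G) + 4 = (G**2 + G**2) + 4 = 2*G**2 + 4 = 4 + 2*G**2)
Z(P) + m(A) = (4 + 2*(-22)**2) + 1 = (4 + 2*484) + 1 = (4 + 968) + 1 = 972 + 1 = 973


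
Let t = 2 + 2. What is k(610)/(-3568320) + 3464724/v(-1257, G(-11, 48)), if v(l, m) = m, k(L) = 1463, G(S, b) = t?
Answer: 441544426351/509760 ≈ 8.6618e+5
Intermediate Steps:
t = 4
G(S, b) = 4
k(610)/(-3568320) + 3464724/v(-1257, G(-11, 48)) = 1463/(-3568320) + 3464724/4 = 1463*(-1/3568320) + 3464724*(¼) = -209/509760 + 866181 = 441544426351/509760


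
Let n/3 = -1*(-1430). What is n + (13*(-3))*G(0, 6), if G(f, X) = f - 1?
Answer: 4329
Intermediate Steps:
G(f, X) = -1 + f
n = 4290 (n = 3*(-1*(-1430)) = 3*1430 = 4290)
n + (13*(-3))*G(0, 6) = 4290 + (13*(-3))*(-1 + 0) = 4290 - 39*(-1) = 4290 + 39 = 4329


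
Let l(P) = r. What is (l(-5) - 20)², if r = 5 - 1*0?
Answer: 225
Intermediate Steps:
r = 5 (r = 5 + 0 = 5)
l(P) = 5
(l(-5) - 20)² = (5 - 20)² = (-15)² = 225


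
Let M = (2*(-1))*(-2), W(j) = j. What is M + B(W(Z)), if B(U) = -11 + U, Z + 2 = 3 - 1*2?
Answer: -8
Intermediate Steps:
Z = -1 (Z = -2 + (3 - 1*2) = -2 + (3 - 2) = -2 + 1 = -1)
M = 4 (M = -2*(-2) = 4)
M + B(W(Z)) = 4 + (-11 - 1) = 4 - 12 = -8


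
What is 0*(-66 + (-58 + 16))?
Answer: 0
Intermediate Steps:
0*(-66 + (-58 + 16)) = 0*(-66 - 42) = 0*(-108) = 0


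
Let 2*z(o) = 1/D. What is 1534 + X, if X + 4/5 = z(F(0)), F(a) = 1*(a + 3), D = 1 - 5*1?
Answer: 61323/40 ≈ 1533.1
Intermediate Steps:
D = -4 (D = 1 - 5 = -4)
F(a) = 3 + a (F(a) = 1*(3 + a) = 3 + a)
z(o) = -⅛ (z(o) = (½)/(-4) = (½)*(-¼) = -⅛)
X = -37/40 (X = -⅘ - ⅛ = -37/40 ≈ -0.92500)
1534 + X = 1534 - 37/40 = 61323/40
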